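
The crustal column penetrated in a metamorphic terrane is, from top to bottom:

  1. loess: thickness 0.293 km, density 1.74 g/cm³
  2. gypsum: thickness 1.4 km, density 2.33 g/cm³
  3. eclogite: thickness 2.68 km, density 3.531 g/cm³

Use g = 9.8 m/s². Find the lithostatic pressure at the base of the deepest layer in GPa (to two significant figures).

0.13 GPa

loess: 1740 kg/m³ × 9.8 m/s² × 293 m = 4.996×10^6 Pa = 4.996×10^-3 GPa
gypsum: 2330 kg/m³ × 9.8 m/s² × 1400 m = 3.197×10^7 Pa = 0.03197 GPa
eclogite: 3531 kg/m³ × 9.8 m/s² × 2680 m = 9.274×10^7 Pa = 0.09274 GPa
Total = 4.996×10^-3 + 0.03197 + 0.09274 = 0.12970 GPa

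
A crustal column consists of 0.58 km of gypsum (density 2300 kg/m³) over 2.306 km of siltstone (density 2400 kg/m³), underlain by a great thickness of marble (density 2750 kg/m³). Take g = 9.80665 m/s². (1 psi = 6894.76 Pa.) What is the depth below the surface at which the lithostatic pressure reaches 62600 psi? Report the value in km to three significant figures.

Pressure at base of upper layers: 2300×9.80665×580 + 2400×9.80665×2306 = 6.736×10^7 Pa = 9769 psi
Remaining pressure to be supplied by marble: 4.316×10^8 − 6.736×10^7 = 3.643×10^8 Pa
Additional depth in marble = 3.643×10^8 Pa / (2750 kg/m³ × 9.80665 m/s²) = 13507 m
Total depth = 2886 m + 13507 m = 16393 m
= 16.393 km

16.4 km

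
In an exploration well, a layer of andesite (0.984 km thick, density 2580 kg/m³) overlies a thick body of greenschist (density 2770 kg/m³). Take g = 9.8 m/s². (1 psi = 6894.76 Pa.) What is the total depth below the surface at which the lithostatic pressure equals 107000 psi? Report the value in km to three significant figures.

27.2 km

Pressure at base of upper layers: 2580×9.8×984 = 2.488×10^7 Pa = 3608 psi
Remaining pressure to be supplied by greenschist: 7.377×10^8 − 2.488×10^7 = 7.129×10^8 Pa
Additional depth in greenschist = 7.129×10^8 Pa / (2770 kg/m³ × 9.8 m/s²) = 26260 m
Total depth = 984 m + 26260 m = 27244 m
= 27.244 km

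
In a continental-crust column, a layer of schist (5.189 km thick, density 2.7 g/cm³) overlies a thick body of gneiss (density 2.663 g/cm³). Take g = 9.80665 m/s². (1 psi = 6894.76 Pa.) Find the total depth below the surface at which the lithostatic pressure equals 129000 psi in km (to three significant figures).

Pressure at base of upper layers: 2700×9.80665×5189 = 1.374×10^8 Pa = 19927 psi
Remaining pressure to be supplied by gneiss: 8.894×10^8 − 1.374×10^8 = 7.520×10^8 Pa
Additional depth in gneiss = 7.520×10^8 Pa / (2663 kg/m³ × 9.80665 m/s²) = 28797 m
Total depth = 5189 m + 28797 m = 33986 m
= 33.986 km

34.0 km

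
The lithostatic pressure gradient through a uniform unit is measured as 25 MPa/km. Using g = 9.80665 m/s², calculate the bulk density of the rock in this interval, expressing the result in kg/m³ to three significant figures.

ρ = (dP/dz)/g = 25 MPa/km / 9.80665 m/s² = 25000 Pa/m / 9.80665 m/s² = 2549.3 kg/m³

2550 kg/m³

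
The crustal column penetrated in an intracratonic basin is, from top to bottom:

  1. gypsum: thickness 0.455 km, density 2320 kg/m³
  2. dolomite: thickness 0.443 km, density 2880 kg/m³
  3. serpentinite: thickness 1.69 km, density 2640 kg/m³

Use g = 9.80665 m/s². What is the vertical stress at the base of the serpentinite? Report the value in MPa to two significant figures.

67 MPa

gypsum: 2320 kg/m³ × 9.80665 m/s² × 455 m = 1.035×10^7 Pa = 10.35 MPa
dolomite: 2880 kg/m³ × 9.80665 m/s² × 443 m = 1.251×10^7 Pa = 12.51 MPa
serpentinite: 2640 kg/m³ × 9.80665 m/s² × 1690 m = 4.375×10^7 Pa = 43.75 MPa
Total = 10.35 + 12.51 + 43.75 = 66.617 MPa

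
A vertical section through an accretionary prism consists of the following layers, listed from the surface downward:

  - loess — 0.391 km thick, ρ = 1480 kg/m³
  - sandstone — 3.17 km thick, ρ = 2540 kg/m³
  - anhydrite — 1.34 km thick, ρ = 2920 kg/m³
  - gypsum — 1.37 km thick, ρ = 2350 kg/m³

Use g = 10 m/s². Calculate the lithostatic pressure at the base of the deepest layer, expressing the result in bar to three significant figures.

loess: 1480 kg/m³ × 10 m/s² × 391 m = 5.787×10^6 Pa = 57.87 bar
sandstone: 2540 kg/m³ × 10 m/s² × 3170 m = 8.052×10^7 Pa = 805.2 bar
anhydrite: 2920 kg/m³ × 10 m/s² × 1340 m = 3.913×10^7 Pa = 391.3 bar
gypsum: 2350 kg/m³ × 10 m/s² × 1370 m = 3.220×10^7 Pa = 321.9 bar
Total = 57.87 + 805.2 + 391.3 + 321.9 = 1576.3 bar

1580 bar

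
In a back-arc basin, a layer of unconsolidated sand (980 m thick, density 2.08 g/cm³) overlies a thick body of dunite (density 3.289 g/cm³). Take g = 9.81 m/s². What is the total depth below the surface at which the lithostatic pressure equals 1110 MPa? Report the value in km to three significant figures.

Pressure at base of upper layers: 2080×9.81×980 = 2.000×10^7 Pa = 20.00 MPa
Remaining pressure to be supplied by dunite: 1.110×10^9 − 2.000×10^7 = 1.090×10^9 Pa
Additional depth in dunite = 1.090×10^9 Pa / (3289 kg/m³ × 9.81 m/s²) = 33783 m
Total depth = 980 m + 33783 m = 34763 m
= 34.763 km

34.8 km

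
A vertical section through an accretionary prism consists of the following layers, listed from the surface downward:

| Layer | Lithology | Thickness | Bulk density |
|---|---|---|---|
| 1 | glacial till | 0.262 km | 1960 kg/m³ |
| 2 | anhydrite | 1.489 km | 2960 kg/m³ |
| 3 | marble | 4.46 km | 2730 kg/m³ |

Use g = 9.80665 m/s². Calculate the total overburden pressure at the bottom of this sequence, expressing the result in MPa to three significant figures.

168 MPa

glacial till: 1960 kg/m³ × 9.80665 m/s² × 262 m = 5.036×10^6 Pa = 5.036 MPa
anhydrite: 2960 kg/m³ × 9.80665 m/s² × 1489 m = 4.322×10^7 Pa = 43.22 MPa
marble: 2730 kg/m³ × 9.80665 m/s² × 4460 m = 1.194×10^8 Pa = 119.4 MPa
Total = 5.036 + 43.22 + 119.4 = 167.66 MPa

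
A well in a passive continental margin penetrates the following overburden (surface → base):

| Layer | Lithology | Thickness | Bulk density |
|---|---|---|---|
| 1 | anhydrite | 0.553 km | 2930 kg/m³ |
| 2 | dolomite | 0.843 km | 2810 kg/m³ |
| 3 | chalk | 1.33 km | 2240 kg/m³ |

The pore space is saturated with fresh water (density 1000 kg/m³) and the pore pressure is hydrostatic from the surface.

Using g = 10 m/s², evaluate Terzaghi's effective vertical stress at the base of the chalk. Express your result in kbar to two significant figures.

0.42 kbar

Overburden (lithostatic) stress σ_v:
anhydrite: 2930 kg/m³ × 10 m/s² × 553 m = 1.620×10^7 Pa = 16.20 MPa
dolomite: 2810 kg/m³ × 10 m/s² × 843 m = 2.369×10^7 Pa = 23.69 MPa
chalk: 2240 kg/m³ × 10 m/s² × 1330 m = 2.979×10^7 Pa = 29.79 MPa
Total = 16.20 + 23.69 + 29.79 = 69.683 MPa
Pore pressure P_p = 1000 kg/m³ × 10 m/s² × 2726 m = 2.726×10^7 Pa = 27.26 MPa
Effective stress σ' = σ_v − P_p = 69.68 − 27.26 = 42.423 MPa = 0.42423 kbar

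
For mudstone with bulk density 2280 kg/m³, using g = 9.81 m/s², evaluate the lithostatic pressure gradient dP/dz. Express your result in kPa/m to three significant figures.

22.4 kPa/m

dP/dz = ρg = 2280 kg/m³ × 9.81 m/s² = 22367 Pa/m
= 22367 Pa/m × (1 kPa/m / 1000.0 Pa/m) = 22.367 kPa/m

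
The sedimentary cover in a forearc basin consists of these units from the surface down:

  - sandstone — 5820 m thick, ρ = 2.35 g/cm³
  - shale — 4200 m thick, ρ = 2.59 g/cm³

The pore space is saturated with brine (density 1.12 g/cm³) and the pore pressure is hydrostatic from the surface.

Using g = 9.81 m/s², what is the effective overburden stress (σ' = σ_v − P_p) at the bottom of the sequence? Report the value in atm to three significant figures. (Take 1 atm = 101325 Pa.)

1290 atm

Overburden (lithostatic) stress σ_v:
sandstone: 2350 kg/m³ × 9.81 m/s² × 5820 m = 1.342×10^8 Pa = 134.2 MPa
shale: 2590 kg/m³ × 9.81 m/s² × 4200 m = 1.067×10^8 Pa = 106.7 MPa
Total = 134.2 + 106.7 = 240.88 MPa
Pore pressure P_p = 1120 kg/m³ × 9.81 m/s² × 10020 m = 1.101×10^8 Pa = 110.1 MPa
Effective stress σ' = σ_v − P_p = 240.9 − 110.1 = 130.79 MPa = 1290.8 atm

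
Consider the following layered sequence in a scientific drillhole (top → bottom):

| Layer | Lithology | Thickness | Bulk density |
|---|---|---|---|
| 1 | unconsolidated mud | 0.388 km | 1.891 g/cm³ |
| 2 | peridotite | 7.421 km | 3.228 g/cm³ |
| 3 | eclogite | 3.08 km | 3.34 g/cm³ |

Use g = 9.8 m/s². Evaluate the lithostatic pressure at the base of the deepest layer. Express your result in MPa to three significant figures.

unconsolidated mud: 1891 kg/m³ × 9.8 m/s² × 388 m = 7.190×10^6 Pa = 7.190 MPa
peridotite: 3228 kg/m³ × 9.8 m/s² × 7421 m = 2.348×10^8 Pa = 234.8 MPa
eclogite: 3340 kg/m³ × 9.8 m/s² × 3080 m = 1.008×10^8 Pa = 100.8 MPa
Total = 7.190 + 234.8 + 100.8 = 342.76 MPa

343 MPa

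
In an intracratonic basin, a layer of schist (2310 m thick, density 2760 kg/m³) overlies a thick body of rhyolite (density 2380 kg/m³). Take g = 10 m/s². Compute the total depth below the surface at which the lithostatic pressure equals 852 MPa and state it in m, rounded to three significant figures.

35400 m

Pressure at base of upper layers: 2760×10×2310 = 6.376×10^7 Pa = 63.76 MPa
Remaining pressure to be supplied by rhyolite: 8.520×10^8 − 6.376×10^7 = 7.882×10^8 Pa
Additional depth in rhyolite = 7.882×10^8 Pa / (2380 kg/m³ × 10 m/s²) = 33119 m
Total depth = 2310 m + 33119 m = 35429 m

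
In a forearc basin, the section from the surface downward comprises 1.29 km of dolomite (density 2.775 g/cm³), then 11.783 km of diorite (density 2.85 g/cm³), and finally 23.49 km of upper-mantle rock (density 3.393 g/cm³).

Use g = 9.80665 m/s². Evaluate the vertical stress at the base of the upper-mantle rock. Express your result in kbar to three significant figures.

dolomite: 2775 kg/m³ × 9.80665 m/s² × 1290 m = 3.511×10^7 Pa = 0.3511 kbar
diorite: 2850 kg/m³ × 9.80665 m/s² × 11783 m = 3.293×10^8 Pa = 3.293 kbar
upper-mantle rock: 3393 kg/m³ × 9.80665 m/s² × 23490 m = 7.816×10^8 Pa = 7.816 kbar
Total = 0.3511 + 3.293 + 7.816 = 11.460 kbar

11.5 kbar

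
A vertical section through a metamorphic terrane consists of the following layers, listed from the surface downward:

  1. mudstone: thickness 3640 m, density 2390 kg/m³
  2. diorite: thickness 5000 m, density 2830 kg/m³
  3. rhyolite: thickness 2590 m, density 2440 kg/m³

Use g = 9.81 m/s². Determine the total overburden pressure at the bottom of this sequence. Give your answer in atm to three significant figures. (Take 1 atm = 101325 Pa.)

mudstone: 2390 kg/m³ × 9.81 m/s² × 3640 m = 8.534×10^7 Pa = 842.3 atm
diorite: 2830 kg/m³ × 9.81 m/s² × 5000 m = 1.388×10^8 Pa = 1370 atm
rhyolite: 2440 kg/m³ × 9.81 m/s² × 2590 m = 6.200×10^7 Pa = 611.8 atm
Total = 842.3 + 1370 + 611.8 = 2824.1 atm

2820 atm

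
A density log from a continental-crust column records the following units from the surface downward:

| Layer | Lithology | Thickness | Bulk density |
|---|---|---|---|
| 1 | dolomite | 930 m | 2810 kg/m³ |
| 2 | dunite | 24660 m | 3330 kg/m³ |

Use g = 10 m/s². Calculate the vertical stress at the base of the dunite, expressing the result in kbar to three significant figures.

dolomite: 2810 kg/m³ × 10 m/s² × 930 m = 2.613×10^7 Pa = 0.2613 kbar
dunite: 3330 kg/m³ × 10 m/s² × 24660 m = 8.212×10^8 Pa = 8.212 kbar
Total = 0.2613 + 8.212 = 8.4731 kbar

8.47 kbar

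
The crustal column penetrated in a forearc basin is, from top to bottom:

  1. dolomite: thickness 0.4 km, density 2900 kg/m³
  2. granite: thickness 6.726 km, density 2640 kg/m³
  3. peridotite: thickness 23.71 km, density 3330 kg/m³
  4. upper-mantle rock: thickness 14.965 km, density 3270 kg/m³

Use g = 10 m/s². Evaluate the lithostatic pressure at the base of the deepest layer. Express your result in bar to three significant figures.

dolomite: 2900 kg/m³ × 10 m/s² × 400 m = 1.160×10^7 Pa = 116.0 bar
granite: 2640 kg/m³ × 10 m/s² × 6726 m = 1.776×10^8 Pa = 1776 bar
peridotite: 3330 kg/m³ × 10 m/s² × 23710 m = 7.895×10^8 Pa = 7895 bar
upper-mantle rock: 3270 kg/m³ × 10 m/s² × 14965 m = 4.894×10^8 Pa = 4894 bar
Total = 116.0 + 1776 + 7895 + 4894 = 14681 bar

14700 bar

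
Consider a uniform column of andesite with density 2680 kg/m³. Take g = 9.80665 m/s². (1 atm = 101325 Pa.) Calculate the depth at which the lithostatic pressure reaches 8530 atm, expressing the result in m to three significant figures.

32900 m

h = P/(ρg) = 8530 atm / (2680 kg/m³ × 9.80665 m/s²) = 8.643×10^8 Pa / 26282 Pa/m = 32886 m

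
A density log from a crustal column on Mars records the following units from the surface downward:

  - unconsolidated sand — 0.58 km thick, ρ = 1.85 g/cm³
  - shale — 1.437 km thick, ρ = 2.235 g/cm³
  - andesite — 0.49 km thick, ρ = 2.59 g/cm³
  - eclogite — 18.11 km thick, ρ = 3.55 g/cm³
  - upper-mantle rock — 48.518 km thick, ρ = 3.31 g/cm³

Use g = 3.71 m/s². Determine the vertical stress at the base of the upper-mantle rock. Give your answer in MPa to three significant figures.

unconsolidated sand: 1850 kg/m³ × 3.71 m/s² × 580 m = 3.981×10^6 Pa = 3.981 MPa
shale: 2235 kg/m³ × 3.71 m/s² × 1437 m = 1.192×10^7 Pa = 11.92 MPa
andesite: 2590 kg/m³ × 3.71 m/s² × 490 m = 4.708×10^6 Pa = 4.708 MPa
eclogite: 3550 kg/m³ × 3.71 m/s² × 18110 m = 2.385×10^8 Pa = 238.5 MPa
upper-mantle rock: 3310 kg/m³ × 3.71 m/s² × 48518 m = 5.958×10^8 Pa = 595.8 MPa
Total = 3.981 + 11.92 + 4.708 + 238.5 + 595.8 = 854.93 MPa

855 MPa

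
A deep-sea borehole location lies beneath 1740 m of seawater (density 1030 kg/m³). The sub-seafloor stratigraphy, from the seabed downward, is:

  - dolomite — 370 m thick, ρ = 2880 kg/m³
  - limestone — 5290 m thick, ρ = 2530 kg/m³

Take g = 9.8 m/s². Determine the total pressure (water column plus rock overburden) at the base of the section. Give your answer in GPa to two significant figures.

0.16 GPa

seawater: 1030 kg/m³ × 9.8 m/s² × 1740 m = 1.756×10^7 Pa = 0.01756 GPa
dolomite: 2880 kg/m³ × 9.8 m/s² × 370 m = 1.044×10^7 Pa = 0.01044 GPa
limestone: 2530 kg/m³ × 9.8 m/s² × 5290 m = 1.312×10^8 Pa = 0.1312 GPa
Total = 0.01756 + 0.01044 + 0.1312 = 0.15917 GPa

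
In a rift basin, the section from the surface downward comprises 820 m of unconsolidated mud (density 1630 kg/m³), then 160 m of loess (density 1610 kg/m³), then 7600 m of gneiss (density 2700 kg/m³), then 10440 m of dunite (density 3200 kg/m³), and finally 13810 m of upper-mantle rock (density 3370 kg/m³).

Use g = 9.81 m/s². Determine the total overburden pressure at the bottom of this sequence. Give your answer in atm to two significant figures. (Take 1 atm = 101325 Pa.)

unconsolidated mud: 1630 kg/m³ × 9.81 m/s² × 820 m = 1.311×10^7 Pa = 129.4 atm
loess: 1610 kg/m³ × 9.81 m/s² × 160 m = 2.527×10^6 Pa = 24.94 atm
gneiss: 2700 kg/m³ × 9.81 m/s² × 7600 m = 2.013×10^8 Pa = 1987 atm
dunite: 3200 kg/m³ × 9.81 m/s² × 10440 m = 3.277×10^8 Pa = 3234 atm
upper-mantle rock: 3370 kg/m³ × 9.81 m/s² × 13810 m = 4.566×10^8 Pa = 4506 atm
Total = 129.4 + 24.94 + 1987 + 3234 + 4506 = 9881.3 atm

9900 atm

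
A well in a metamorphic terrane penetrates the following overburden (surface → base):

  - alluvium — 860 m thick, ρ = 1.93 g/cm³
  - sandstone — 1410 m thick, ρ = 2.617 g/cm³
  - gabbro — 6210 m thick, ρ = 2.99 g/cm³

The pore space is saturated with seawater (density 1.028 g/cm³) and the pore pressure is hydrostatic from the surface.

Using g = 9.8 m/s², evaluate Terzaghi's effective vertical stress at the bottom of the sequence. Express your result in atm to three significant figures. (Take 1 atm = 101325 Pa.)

1470 atm

Overburden (lithostatic) stress σ_v:
alluvium: 1930 kg/m³ × 9.8 m/s² × 860 m = 1.627×10^7 Pa = 16.27 MPa
sandstone: 2617 kg/m³ × 9.8 m/s² × 1410 m = 3.616×10^7 Pa = 36.16 MPa
gabbro: 2990 kg/m³ × 9.8 m/s² × 6210 m = 1.820×10^8 Pa = 182.0 MPa
Total = 16.27 + 36.16 + 182.0 = 234.39 MPa
Pore pressure P_p = 1028 kg/m³ × 9.8 m/s² × 8480 m = 8.543×10^7 Pa = 85.43 MPa
Effective stress σ' = σ_v − P_p = 234.4 − 85.43 = 148.96 MPa = 1470.1 atm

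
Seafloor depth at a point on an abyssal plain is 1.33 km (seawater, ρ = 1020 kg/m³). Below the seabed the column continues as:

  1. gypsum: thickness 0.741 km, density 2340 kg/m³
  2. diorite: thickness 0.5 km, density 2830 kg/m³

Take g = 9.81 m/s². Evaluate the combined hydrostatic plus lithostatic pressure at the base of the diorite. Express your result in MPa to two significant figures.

44 MPa

seawater: 1020 kg/m³ × 9.81 m/s² × 1330 m = 1.331×10^7 Pa = 13.31 MPa
gypsum: 2340 kg/m³ × 9.81 m/s² × 741 m = 1.701×10^7 Pa = 17.01 MPa
diorite: 2830 kg/m³ × 9.81 m/s² × 500 m = 1.388×10^7 Pa = 13.88 MPa
Total = 13.31 + 17.01 + 13.88 = 44.199 MPa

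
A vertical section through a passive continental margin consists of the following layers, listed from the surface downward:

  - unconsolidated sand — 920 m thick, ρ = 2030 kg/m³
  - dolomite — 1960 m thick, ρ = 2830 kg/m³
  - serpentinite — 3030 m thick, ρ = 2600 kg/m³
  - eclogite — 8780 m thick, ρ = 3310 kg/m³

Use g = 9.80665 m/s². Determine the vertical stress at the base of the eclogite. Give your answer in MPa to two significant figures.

430 MPa

unconsolidated sand: 2030 kg/m³ × 9.80665 m/s² × 920 m = 1.831×10^7 Pa = 18.31 MPa
dolomite: 2830 kg/m³ × 9.80665 m/s² × 1960 m = 5.440×10^7 Pa = 54.40 MPa
serpentinite: 2600 kg/m³ × 9.80665 m/s² × 3030 m = 7.726×10^7 Pa = 77.26 MPa
eclogite: 3310 kg/m³ × 9.80665 m/s² × 8780 m = 2.850×10^8 Pa = 285.0 MPa
Total = 18.31 + 54.40 + 77.26 + 285.0 = 434.97 MPa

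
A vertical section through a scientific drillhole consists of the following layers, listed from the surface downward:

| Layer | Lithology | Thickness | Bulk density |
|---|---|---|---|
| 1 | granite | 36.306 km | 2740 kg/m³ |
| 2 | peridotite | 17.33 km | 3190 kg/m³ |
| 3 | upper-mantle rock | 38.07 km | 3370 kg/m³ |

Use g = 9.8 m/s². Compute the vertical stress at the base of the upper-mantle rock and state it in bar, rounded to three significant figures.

27700 bar

granite: 2740 kg/m³ × 9.8 m/s² × 36306 m = 9.749×10^8 Pa = 9749 bar
peridotite: 3190 kg/m³ × 9.8 m/s² × 17330 m = 5.418×10^8 Pa = 5418 bar
upper-mantle rock: 3370 kg/m³ × 9.8 m/s² × 38070 m = 1.257×10^9 Pa = 12573 bar
Total = 9749 + 5418 + 12573 = 27740 bar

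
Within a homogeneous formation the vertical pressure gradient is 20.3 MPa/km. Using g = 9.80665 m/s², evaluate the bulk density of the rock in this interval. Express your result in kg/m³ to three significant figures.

2070 kg/m³

ρ = (dP/dz)/g = 20.3 MPa/km / 9.80665 m/s² = 20300 Pa/m / 9.80665 m/s² = 2070.0 kg/m³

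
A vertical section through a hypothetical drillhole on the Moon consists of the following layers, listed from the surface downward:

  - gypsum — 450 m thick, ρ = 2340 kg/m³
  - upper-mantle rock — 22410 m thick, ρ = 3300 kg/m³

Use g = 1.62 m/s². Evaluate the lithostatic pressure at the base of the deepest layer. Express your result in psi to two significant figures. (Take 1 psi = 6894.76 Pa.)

18000 psi

gypsum: 2340 kg/m³ × 1.62 m/s² × 450 m = 1.706×10^6 Pa = 247.4 psi
upper-mantle rock: 3300 kg/m³ × 1.62 m/s² × 22410 m = 1.198×10^8 Pa = 17376 psi
Total = 247.4 + 17376 = 17623 psi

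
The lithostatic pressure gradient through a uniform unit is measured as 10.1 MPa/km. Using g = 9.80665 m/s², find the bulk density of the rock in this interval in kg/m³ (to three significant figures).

1030 kg/m³

ρ = (dP/dz)/g = 10.1 MPa/km / 9.80665 m/s² = 10100 Pa/m / 9.80665 m/s² = 1029.9 kg/m³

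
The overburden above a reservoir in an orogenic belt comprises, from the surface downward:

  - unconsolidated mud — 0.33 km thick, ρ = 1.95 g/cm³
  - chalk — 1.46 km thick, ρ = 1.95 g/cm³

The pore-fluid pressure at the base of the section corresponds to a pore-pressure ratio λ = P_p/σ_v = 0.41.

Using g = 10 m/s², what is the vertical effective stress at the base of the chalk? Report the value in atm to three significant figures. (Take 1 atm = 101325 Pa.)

203 atm

Overburden (lithostatic) stress σ_v:
unconsolidated mud: 1950 kg/m³ × 10 m/s² × 330 m = 6.435×10^6 Pa = 6.435 MPa
chalk: 1950 kg/m³ × 10 m/s² × 1460 m = 2.847×10^7 Pa = 28.47 MPa
Total = 6.435 + 28.47 = 34.905 MPa
Pore pressure P_p = λ·σ_v = 0.41 × 34.91 MPa = 14.31 MPa
Effective stress σ' = σ_v − P_p = 34.91 − 14.31 = 20.594 MPa = 203.25 atm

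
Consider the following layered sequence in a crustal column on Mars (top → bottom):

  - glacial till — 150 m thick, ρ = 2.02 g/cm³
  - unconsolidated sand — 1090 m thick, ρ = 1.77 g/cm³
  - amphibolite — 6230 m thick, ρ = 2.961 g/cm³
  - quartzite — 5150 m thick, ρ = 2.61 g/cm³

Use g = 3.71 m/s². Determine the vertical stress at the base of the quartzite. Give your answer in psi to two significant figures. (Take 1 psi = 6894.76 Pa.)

glacial till: 2020 kg/m³ × 3.71 m/s² × 150 m = 1.124×10^6 Pa = 163.0 psi
unconsolidated sand: 1770 kg/m³ × 3.71 m/s² × 1090 m = 7.158×10^6 Pa = 1038 psi
amphibolite: 2961 kg/m³ × 3.71 m/s² × 6230 m = 6.844×10^7 Pa = 9926 psi
quartzite: 2610 kg/m³ × 3.71 m/s² × 5150 m = 4.987×10^7 Pa = 7233 psi
Total = 163.0 + 1038 + 9926 + 7233 = 18360 psi

18000 psi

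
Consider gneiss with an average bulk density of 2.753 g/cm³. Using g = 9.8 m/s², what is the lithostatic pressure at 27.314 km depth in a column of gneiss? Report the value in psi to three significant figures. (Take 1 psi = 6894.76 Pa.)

gneiss: 2753 kg/m³ × 9.8 m/s² × 27314 m = 7.369×10^8 Pa = 1.069×10^5 psi

107000 psi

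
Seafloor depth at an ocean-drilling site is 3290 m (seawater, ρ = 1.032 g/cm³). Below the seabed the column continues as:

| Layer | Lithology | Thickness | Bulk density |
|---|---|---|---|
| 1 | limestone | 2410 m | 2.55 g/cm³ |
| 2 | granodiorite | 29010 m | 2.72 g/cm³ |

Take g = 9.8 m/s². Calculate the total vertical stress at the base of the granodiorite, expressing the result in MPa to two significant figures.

seawater: 1032 kg/m³ × 9.8 m/s² × 3290 m = 3.327×10^7 Pa = 33.27 MPa
limestone: 2550 kg/m³ × 9.8 m/s² × 2410 m = 6.023×10^7 Pa = 60.23 MPa
granodiorite: 2720 kg/m³ × 9.8 m/s² × 29010 m = 7.733×10^8 Pa = 773.3 MPa
Total = 33.27 + 60.23 + 773.3 = 866.79 MPa

870 MPa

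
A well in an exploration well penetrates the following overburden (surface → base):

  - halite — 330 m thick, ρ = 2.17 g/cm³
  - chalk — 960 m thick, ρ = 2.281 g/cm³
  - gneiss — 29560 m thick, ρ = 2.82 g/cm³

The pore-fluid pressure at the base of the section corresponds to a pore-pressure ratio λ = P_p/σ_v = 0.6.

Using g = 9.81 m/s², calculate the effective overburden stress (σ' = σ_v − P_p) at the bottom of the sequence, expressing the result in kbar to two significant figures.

3.4 kbar

Overburden (lithostatic) stress σ_v:
halite: 2170 kg/m³ × 9.81 m/s² × 330 m = 7.025×10^6 Pa = 7.025 MPa
chalk: 2281 kg/m³ × 9.81 m/s² × 960 m = 2.148×10^7 Pa = 21.48 MPa
gneiss: 2820 kg/m³ × 9.81 m/s² × 29560 m = 8.178×10^8 Pa = 817.8 MPa
Total = 7.025 + 21.48 + 817.8 = 846.26 MPa
Pore pressure P_p = λ·σ_v = 0.6 × 846.3 MPa = 507.8 MPa
Effective stress σ' = σ_v − P_p = 846.3 − 507.8 = 338.50 MPa = 3.3850 kbar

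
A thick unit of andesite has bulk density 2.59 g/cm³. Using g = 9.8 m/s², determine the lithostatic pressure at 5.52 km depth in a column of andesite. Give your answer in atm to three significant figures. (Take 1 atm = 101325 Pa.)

1380 atm

andesite: 2590 kg/m³ × 9.8 m/s² × 5520 m = 1.401×10^8 Pa = 1383 atm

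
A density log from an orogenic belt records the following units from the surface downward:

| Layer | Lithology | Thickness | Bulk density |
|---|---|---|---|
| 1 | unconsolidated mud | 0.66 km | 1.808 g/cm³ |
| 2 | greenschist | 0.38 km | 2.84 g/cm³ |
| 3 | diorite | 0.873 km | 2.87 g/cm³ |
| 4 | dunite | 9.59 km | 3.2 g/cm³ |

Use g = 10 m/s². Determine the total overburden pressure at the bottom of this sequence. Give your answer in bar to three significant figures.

3550 bar

unconsolidated mud: 1808 kg/m³ × 10 m/s² × 660 m = 1.193×10^7 Pa = 119.3 bar
greenschist: 2840 kg/m³ × 10 m/s² × 380 m = 1.079×10^7 Pa = 107.9 bar
diorite: 2870 kg/m³ × 10 m/s² × 873 m = 2.506×10^7 Pa = 250.6 bar
dunite: 3200 kg/m³ × 10 m/s² × 9590 m = 3.069×10^8 Pa = 3069 bar
Total = 119.3 + 107.9 + 250.6 + 3069 = 3546.6 bar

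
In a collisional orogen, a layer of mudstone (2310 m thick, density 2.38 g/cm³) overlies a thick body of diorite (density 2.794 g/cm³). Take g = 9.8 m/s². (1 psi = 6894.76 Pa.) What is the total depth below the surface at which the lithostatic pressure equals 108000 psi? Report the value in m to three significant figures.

Pressure at base of upper layers: 2380×9.8×2310 = 5.388×10^7 Pa = 7814 psi
Remaining pressure to be supplied by diorite: 7.446×10^8 − 5.388×10^7 = 6.908×10^8 Pa
Additional depth in diorite = 6.908×10^8 Pa / (2794 kg/m³ × 9.8 m/s²) = 25227 m
Total depth = 2310 m + 25227 m = 27537 m

27500 m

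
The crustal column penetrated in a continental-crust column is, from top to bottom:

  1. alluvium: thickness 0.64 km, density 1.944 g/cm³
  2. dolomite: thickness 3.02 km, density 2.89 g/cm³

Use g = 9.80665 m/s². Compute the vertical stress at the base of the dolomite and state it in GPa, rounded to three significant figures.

alluvium: 1944 kg/m³ × 9.80665 m/s² × 640 m = 1.220×10^7 Pa = 0.01220 GPa
dolomite: 2890 kg/m³ × 9.80665 m/s² × 3020 m = 8.559×10^7 Pa = 0.08559 GPa
Total = 0.01220 + 0.08559 = 0.097792 GPa

0.0978 GPa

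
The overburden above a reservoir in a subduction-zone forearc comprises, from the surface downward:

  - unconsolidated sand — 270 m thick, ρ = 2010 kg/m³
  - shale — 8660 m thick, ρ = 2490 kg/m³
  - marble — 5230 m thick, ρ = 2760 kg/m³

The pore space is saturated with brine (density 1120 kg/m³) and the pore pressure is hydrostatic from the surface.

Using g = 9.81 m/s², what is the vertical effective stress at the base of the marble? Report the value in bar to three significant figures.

2030 bar

Overburden (lithostatic) stress σ_v:
unconsolidated sand: 2010 kg/m³ × 9.81 m/s² × 270 m = 5.324×10^6 Pa = 5.324 MPa
shale: 2490 kg/m³ × 9.81 m/s² × 8660 m = 2.115×10^8 Pa = 211.5 MPa
marble: 2760 kg/m³ × 9.81 m/s² × 5230 m = 1.416×10^8 Pa = 141.6 MPa
Total = 5.324 + 211.5 + 141.6 = 358.47 MPa
Pore pressure P_p = 1120 kg/m³ × 9.81 m/s² × 14160 m = 1.556×10^8 Pa = 155.6 MPa
Effective stress σ' = σ_v − P_p = 358.5 − 155.6 = 202.89 MPa = 2028.9 bar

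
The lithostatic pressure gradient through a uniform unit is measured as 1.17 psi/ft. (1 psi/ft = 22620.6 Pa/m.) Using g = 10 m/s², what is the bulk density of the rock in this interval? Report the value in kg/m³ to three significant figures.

ρ = (dP/dz)/g = 1.17 psi/ft / 10 m/s² = 26466 Pa/m / 10 m/s² = 2646.6 kg/m³

2650 kg/m³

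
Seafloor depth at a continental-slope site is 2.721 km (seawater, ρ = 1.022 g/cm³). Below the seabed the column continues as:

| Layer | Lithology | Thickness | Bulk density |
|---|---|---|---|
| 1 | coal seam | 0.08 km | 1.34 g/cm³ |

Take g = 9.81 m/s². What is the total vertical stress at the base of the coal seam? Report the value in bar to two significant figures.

280 bar

seawater: 1022 kg/m³ × 9.81 m/s² × 2721 m = 2.728×10^7 Pa = 272.8 bar
coal seam: 1340 kg/m³ × 9.81 m/s² × 80 m = 1.052×10^6 Pa = 10.52 bar
Total = 272.8 + 10.52 = 283.32 bar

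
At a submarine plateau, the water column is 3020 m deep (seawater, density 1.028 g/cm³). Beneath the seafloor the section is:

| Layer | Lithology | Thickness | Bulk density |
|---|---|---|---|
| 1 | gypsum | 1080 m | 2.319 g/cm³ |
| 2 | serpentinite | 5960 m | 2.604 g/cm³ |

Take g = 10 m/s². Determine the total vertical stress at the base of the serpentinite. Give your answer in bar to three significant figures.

2110 bar

seawater: 1028 kg/m³ × 10 m/s² × 3020 m = 3.105×10^7 Pa = 310.5 bar
gypsum: 2319 kg/m³ × 10 m/s² × 1080 m = 2.505×10^7 Pa = 250.5 bar
serpentinite: 2604 kg/m³ × 10 m/s² × 5960 m = 1.552×10^8 Pa = 1552 bar
Total = 310.5 + 250.5 + 1552 = 2112.9 bar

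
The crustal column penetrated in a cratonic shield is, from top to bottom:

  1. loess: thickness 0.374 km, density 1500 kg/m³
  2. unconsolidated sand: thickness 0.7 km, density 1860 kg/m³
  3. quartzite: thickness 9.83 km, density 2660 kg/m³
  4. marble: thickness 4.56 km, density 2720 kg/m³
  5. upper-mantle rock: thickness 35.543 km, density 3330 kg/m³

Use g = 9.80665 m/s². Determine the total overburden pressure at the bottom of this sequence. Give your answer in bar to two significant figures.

16000 bar

loess: 1500 kg/m³ × 9.80665 m/s² × 374 m = 5.502×10^6 Pa = 55.02 bar
unconsolidated sand: 1860 kg/m³ × 9.80665 m/s² × 700 m = 1.277×10^7 Pa = 127.7 bar
quartzite: 2660 kg/m³ × 9.80665 m/s² × 9830 m = 2.564×10^8 Pa = 2564 bar
marble: 2720 kg/m³ × 9.80665 m/s² × 4560 m = 1.216×10^8 Pa = 1216 bar
upper-mantle rock: 3330 kg/m³ × 9.80665 m/s² × 35543 m = 1.161×10^9 Pa = 11607 bar
Total = 55.02 + 127.7 + 2564 + 1216 + 11607 = 15570 bar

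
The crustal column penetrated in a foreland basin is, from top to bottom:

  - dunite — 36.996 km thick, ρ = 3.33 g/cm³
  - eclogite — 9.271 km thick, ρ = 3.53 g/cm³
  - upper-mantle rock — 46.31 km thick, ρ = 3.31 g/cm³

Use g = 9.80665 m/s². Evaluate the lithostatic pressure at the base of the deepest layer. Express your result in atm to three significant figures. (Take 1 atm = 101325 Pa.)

dunite: 3330 kg/m³ × 9.80665 m/s² × 36996 m = 1.208×10^9 Pa = 11923 atm
eclogite: 3530 kg/m³ × 9.80665 m/s² × 9271 m = 3.209×10^8 Pa = 3167 atm
upper-mantle rock: 3310 kg/m³ × 9.80665 m/s² × 46310 m = 1.503×10^9 Pa = 14836 atm
Total = 11923 + 3167 + 14836 = 29927 atm

29900 atm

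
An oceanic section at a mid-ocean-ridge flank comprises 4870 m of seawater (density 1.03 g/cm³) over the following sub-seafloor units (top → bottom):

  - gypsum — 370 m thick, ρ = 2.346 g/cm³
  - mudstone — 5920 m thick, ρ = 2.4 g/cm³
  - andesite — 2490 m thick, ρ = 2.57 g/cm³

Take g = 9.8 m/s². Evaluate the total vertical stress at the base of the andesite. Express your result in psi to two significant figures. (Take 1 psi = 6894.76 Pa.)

seawater: 1030 kg/m³ × 9.8 m/s² × 4870 m = 4.916×10^7 Pa = 7130 psi
gypsum: 2346 kg/m³ × 9.8 m/s² × 370 m = 8.507×10^6 Pa = 1234 psi
mudstone: 2400 kg/m³ × 9.8 m/s² × 5920 m = 1.392×10^8 Pa = 20195 psi
andesite: 2570 kg/m³ × 9.8 m/s² × 2490 m = 6.271×10^7 Pa = 9096 psi
Total = 7130 + 1234 + 20195 + 9096 = 37654 psi

38000 psi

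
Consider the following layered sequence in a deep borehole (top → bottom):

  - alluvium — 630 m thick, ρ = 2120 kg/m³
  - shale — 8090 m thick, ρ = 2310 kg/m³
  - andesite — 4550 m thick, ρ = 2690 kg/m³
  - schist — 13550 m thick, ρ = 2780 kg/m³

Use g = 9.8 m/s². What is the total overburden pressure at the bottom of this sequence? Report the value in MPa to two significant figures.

690 MPa

alluvium: 2120 kg/m³ × 9.8 m/s² × 630 m = 1.309×10^7 Pa = 13.09 MPa
shale: 2310 kg/m³ × 9.8 m/s² × 8090 m = 1.831×10^8 Pa = 183.1 MPa
andesite: 2690 kg/m³ × 9.8 m/s² × 4550 m = 1.199×10^8 Pa = 119.9 MPa
schist: 2780 kg/m³ × 9.8 m/s² × 13550 m = 3.692×10^8 Pa = 369.2 MPa
Total = 13.09 + 183.1 + 119.9 + 369.2 = 685.33 MPa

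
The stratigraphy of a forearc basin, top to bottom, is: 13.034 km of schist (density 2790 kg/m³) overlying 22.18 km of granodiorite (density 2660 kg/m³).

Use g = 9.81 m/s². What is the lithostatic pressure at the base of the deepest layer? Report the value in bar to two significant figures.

9400 bar

schist: 2790 kg/m³ × 9.81 m/s² × 13034 m = 3.567×10^8 Pa = 3567 bar
granodiorite: 2660 kg/m³ × 9.81 m/s² × 22180 m = 5.788×10^8 Pa = 5788 bar
Total = 3567 + 5788 = 9355.2 bar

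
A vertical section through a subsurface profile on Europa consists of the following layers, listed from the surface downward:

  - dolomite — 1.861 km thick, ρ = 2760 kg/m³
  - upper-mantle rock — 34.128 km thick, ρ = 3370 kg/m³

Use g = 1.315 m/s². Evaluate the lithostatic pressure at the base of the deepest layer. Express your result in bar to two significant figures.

dolomite: 2760 kg/m³ × 1.315 m/s² × 1861 m = 6.754×10^6 Pa = 67.54 bar
upper-mantle rock: 3370 kg/m³ × 1.315 m/s² × 34128 m = 1.512×10^8 Pa = 1512 bar
Total = 67.54 + 1512 = 1579.9 bar

1600 bar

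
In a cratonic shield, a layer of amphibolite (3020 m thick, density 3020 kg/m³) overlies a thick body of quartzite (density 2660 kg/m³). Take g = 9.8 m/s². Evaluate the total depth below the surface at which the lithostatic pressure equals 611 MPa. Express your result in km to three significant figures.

Pressure at base of upper layers: 3020×9.8×3020 = 8.938×10^7 Pa = 89.38 MPa
Remaining pressure to be supplied by quartzite: 6.110×10^8 − 8.938×10^7 = 5.216×10^8 Pa
Additional depth in quartzite = 5.216×10^8 Pa / (2660 kg/m³ × 9.8 m/s²) = 20010 m
Total depth = 3020 m + 20010 m = 23030 m
= 23.030 km

23.0 km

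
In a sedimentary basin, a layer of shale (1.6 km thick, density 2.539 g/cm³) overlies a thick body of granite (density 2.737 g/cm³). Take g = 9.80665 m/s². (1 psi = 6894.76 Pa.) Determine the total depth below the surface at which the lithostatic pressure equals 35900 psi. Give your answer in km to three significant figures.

9.34 km

Pressure at base of upper layers: 2539×9.80665×1600 = 3.984×10^7 Pa = 5778 psi
Remaining pressure to be supplied by granite: 2.475×10^8 − 3.984×10^7 = 2.077×10^8 Pa
Additional depth in granite = 2.077×10^8 Pa / (2737 kg/m³ × 9.80665 m/s²) = 7737.6 m
Total depth = 1600 m + 7737.6 m = 9337.6 m
= 9.3376 km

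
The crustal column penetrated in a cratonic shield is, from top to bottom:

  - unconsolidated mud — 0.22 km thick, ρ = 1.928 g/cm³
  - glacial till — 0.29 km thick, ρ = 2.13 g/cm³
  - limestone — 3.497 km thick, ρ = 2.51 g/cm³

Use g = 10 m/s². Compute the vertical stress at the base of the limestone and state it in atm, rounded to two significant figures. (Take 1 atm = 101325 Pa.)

970 atm

unconsolidated mud: 1928 kg/m³ × 10 m/s² × 220 m = 4.242×10^6 Pa = 41.86 atm
glacial till: 2130 kg/m³ × 10 m/s² × 290 m = 6.177×10^6 Pa = 60.96 atm
limestone: 2510 kg/m³ × 10 m/s² × 3497 m = 8.777×10^7 Pa = 866.3 atm
Total = 41.86 + 60.96 + 866.3 = 969.09 atm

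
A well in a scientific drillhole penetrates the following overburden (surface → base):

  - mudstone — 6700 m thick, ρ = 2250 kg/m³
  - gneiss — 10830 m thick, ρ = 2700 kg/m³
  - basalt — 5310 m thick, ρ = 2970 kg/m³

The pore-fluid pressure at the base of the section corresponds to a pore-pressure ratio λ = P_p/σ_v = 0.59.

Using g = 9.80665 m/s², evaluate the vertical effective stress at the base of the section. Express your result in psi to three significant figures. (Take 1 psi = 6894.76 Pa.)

Overburden (lithostatic) stress σ_v:
mudstone: 2250 kg/m³ × 9.80665 m/s² × 6700 m = 1.478×10^8 Pa = 147.8 MPa
gneiss: 2700 kg/m³ × 9.80665 m/s² × 10830 m = 2.868×10^8 Pa = 286.8 MPa
basalt: 2970 kg/m³ × 9.80665 m/s² × 5310 m = 1.547×10^8 Pa = 154.7 MPa
Total = 147.8 + 286.8 + 154.7 = 589.25 MPa
Pore pressure P_p = λ·σ_v = 0.59 × 589.2 MPa = 347.7 MPa
Effective stress σ' = σ_v − P_p = 589.2 − 347.7 = 241.59 MPa = 35040 psi

35000 psi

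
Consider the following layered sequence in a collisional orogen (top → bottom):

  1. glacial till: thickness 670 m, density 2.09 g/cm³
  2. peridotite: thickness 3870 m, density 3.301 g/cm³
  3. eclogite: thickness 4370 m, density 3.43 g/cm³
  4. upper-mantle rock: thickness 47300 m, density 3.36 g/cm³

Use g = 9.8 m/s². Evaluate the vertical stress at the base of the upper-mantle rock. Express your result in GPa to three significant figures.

glacial till: 2090 kg/m³ × 9.8 m/s² × 670 m = 1.372×10^7 Pa = 0.01372 GPa
peridotite: 3301 kg/m³ × 9.8 m/s² × 3870 m = 1.252×10^8 Pa = 0.1252 GPa
eclogite: 3430 kg/m³ × 9.8 m/s² × 4370 m = 1.469×10^8 Pa = 0.1469 GPa
upper-mantle rock: 3360 kg/m³ × 9.8 m/s² × 47300 m = 1.557×10^9 Pa = 1.557 GPa
Total = 0.01372 + 0.1252 + 0.1469 + 1.557 = 1.8433 GPa

1.84 GPa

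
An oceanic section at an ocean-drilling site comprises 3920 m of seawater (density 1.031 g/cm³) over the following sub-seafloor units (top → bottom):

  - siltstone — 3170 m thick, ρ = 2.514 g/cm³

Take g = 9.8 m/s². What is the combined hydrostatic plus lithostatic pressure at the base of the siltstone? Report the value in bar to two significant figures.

seawater: 1031 kg/m³ × 9.8 m/s² × 3920 m = 3.961×10^7 Pa = 396.1 bar
siltstone: 2514 kg/m³ × 9.8 m/s² × 3170 m = 7.810×10^7 Pa = 781.0 bar
Total = 396.1 + 781.0 = 1177.1 bar

1200 bar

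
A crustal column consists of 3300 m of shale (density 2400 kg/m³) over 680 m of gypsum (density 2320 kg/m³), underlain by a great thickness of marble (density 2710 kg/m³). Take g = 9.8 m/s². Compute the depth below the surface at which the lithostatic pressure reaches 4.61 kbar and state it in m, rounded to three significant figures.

17800 m

Pressure at base of upper layers: 2400×9.8×3300 + 2320×9.8×680 = 9.308×10^7 Pa = 0.9308 kbar
Remaining pressure to be supplied by marble: 4.610×10^8 − 9.308×10^7 = 3.679×10^8 Pa
Additional depth in marble = 3.679×10^8 Pa / (2710 kg/m³ × 9.8 m/s²) = 13854 m
Total depth = 3980 m + 13854 m = 17834 m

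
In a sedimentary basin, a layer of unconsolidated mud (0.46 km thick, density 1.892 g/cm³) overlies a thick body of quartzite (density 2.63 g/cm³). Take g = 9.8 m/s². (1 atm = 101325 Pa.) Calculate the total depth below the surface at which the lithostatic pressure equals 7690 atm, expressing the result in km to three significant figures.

Pressure at base of upper layers: 1892×9.8×460 = 8.529×10^6 Pa = 84.18 atm
Remaining pressure to be supplied by quartzite: 7.792×10^8 − 8.529×10^6 = 7.707×10^8 Pa
Additional depth in quartzite = 7.707×10^8 Pa / (2630 kg/m³ × 9.8 m/s²) = 29901 m
Total depth = 460 m + 29901 m = 30361 m
= 30.361 km

30.4 km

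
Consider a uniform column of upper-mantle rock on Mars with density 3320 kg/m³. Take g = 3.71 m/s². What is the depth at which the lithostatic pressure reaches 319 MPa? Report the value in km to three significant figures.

25.9 km

h = P/(ρg) = 319 MPa / (3320 kg/m³ × 3.71 m/s²) = 3.190×10^8 Pa / 12317 Pa/m = 25899 m
= 25.899 km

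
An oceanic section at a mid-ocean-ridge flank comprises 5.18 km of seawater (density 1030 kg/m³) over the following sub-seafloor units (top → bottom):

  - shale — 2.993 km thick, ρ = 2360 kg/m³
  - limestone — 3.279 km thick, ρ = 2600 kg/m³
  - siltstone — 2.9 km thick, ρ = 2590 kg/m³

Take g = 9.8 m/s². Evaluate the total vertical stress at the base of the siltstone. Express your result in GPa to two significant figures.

seawater: 1030 kg/m³ × 9.8 m/s² × 5180 m = 5.229×10^7 Pa = 0.05229 GPa
shale: 2360 kg/m³ × 9.8 m/s² × 2993 m = 6.922×10^7 Pa = 0.06922 GPa
limestone: 2600 kg/m³ × 9.8 m/s² × 3279 m = 8.355×10^7 Pa = 0.08355 GPa
siltstone: 2590 kg/m³ × 9.8 m/s² × 2900 m = 7.361×10^7 Pa = 0.07361 GPa
Total = 0.05229 + 0.06922 + 0.08355 + 0.07361 = 0.27867 GPa

0.28 GPa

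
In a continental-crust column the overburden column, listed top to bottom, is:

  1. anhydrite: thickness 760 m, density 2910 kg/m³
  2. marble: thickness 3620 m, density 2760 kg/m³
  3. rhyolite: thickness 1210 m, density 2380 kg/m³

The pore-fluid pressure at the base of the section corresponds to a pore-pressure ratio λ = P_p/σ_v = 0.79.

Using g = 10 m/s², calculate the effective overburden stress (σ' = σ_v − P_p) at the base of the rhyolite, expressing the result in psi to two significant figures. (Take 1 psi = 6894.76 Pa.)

4600 psi

Overburden (lithostatic) stress σ_v:
anhydrite: 2910 kg/m³ × 10 m/s² × 760 m = 2.212×10^7 Pa = 22.12 MPa
marble: 2760 kg/m³ × 10 m/s² × 3620 m = 9.991×10^7 Pa = 99.91 MPa
rhyolite: 2380 kg/m³ × 10 m/s² × 1210 m = 2.880×10^7 Pa = 28.80 MPa
Total = 22.12 + 99.91 + 28.80 = 150.83 MPa
Pore pressure P_p = λ·σ_v = 0.79 × 150.8 MPa = 119.2 MPa
Effective stress σ' = σ_v − P_p = 150.8 − 119.2 = 31.673 MPa = 4593.8 psi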